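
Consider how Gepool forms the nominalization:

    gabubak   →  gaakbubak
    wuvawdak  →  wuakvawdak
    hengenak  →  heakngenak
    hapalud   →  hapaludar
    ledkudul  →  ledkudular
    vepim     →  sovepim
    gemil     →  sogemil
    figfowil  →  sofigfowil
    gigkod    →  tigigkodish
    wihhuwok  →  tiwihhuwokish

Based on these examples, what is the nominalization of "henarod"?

"henarod" has last vowel 'o'. The stems whose last vowel is 'o' (gigkod → tigigkodish, wihhuwok → tiwihhuwokish) add ti- … -ish around the stem.
The other patterns: stems whose last vowel is 'a' insert -ak- after the first vowel; stems whose last vowel is 'u' add -ar; stems whose last vowel is 'i' add the prefix so-.
So henarod → tihenarodish.

tihenarodish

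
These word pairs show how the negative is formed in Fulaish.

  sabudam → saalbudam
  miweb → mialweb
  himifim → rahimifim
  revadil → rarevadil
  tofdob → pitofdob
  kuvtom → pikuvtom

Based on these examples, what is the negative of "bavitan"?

baalvitan

tofdob and miweb both end in -b yet inflect differently (pitofdob, mialweb), so the final letter is not what conditions the rule; the last vowel is.
"bavitan" has last vowel 'a'. The one such stem in the data (sabudam → saalbudam) inserts -al- after the first vowel (as does miweb), so the same rule applies.
The other patterns: stems whose last vowel is 'o' add the prefix pi-; stems whose last vowel is 'i' add the prefix ra-.
So bavitan → baalvitan.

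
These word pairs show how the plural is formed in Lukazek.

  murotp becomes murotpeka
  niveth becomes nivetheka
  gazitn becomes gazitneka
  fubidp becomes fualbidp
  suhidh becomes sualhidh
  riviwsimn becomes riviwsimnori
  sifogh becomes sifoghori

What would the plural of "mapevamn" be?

"mapevamn" has second-to-last letter 'm'. The one such stem in the data (riviwsimn → riviwsimnori) adds -ori, so the same rule applies.
So mapevamn → mapevamnori.

mapevamnori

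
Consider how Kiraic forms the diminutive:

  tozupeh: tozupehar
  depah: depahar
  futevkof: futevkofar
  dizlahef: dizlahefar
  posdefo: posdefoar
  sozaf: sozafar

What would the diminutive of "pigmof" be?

pigmofar

Every pair shown (tozupeh → tozupehar, depah → depahar, futevkof → futevkofar, …) follows the same rule: add -ar.
So pigmof → pigmofar.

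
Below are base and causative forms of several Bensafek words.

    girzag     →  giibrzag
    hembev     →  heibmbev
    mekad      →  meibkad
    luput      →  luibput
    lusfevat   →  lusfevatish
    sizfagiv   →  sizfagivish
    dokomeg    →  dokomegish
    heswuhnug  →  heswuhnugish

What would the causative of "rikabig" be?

luput and lusfevat both end in -t yet inflect differently (luibput, lusfevatish), so the final letter is not what conditions the rule; the number of vowels is.
"rikabig" has 3 vowels. The stems with 3 vowels (lusfevat → lusfevatish, sizfagiv → sizfagivish, dokomeg → dokomegish) add -ish.
The other pattern: stems with 2 vowels insert -ib- after the first vowel.
So rikabig → rikabigish.

rikabigish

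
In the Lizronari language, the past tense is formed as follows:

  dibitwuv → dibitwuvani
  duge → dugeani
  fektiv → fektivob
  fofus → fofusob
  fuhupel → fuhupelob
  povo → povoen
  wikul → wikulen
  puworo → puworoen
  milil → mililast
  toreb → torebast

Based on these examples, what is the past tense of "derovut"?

derovutani

dibitwuv and fektiv both end in -v yet inflect differently (dibitwuvani, fektivob), so the final letter is not what conditions the rule; the first letter is.
"derovut" begins with d-. The stems beginning with d- (dibitwuv → dibitwuvani, duge → dugeani) add -ani.
The other patterns: stems beginning with f- add -ob; stems beginning with p- or w- add -en; stems beginning with m- or t- add -ast.
So derovut → derovutani.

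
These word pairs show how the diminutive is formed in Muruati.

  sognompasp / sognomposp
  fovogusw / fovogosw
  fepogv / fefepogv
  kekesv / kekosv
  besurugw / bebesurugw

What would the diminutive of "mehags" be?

fepogv and kekesv both end in -v yet inflect differently (fefepogv, kekosv), so the final letter is not what conditions the rule; the second-to-last letter is.
"mehags" has second-to-last letter 'g'. The stems whose second-to-last letter is 'g' (besurugw → bebesurugw, fepogv → fefepogv) repeat the first consonant+vowel as a prefix.
So mehags → memehags.

memehags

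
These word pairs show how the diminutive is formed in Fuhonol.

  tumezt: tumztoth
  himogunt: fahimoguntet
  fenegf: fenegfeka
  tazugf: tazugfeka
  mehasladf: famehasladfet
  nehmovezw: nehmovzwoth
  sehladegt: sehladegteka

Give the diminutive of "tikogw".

tikogweka

mehasladf and tazugf both end in -f yet inflect differently (famehasladfet, tazugfeka), so the final letter is not what conditions the rule; the second-to-last letter is.
"tikogw" has second-to-last letter 'g'. The stems whose second-to-last letter is 'g' (tazugf → tazugfeka, fenegf → fenegfeka, sehladegt → sehladegteka) add -eka.
The other patterns: stems whose second-to-last letter is 'd' or 'n' add fa- … -et around the stem; stems whose second-to-last letter is 'z' delete the last vowel and add -oth.
So tikogw → tikogweka.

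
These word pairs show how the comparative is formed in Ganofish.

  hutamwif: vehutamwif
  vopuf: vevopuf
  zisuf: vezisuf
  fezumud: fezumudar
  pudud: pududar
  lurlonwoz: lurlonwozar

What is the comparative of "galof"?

vopuf and fezumud both have last vowel 'u' yet inflect differently (vevopuf, fezumudar), so the last vowel is not what conditions the rule; the final letter is.
"galof" ends in -f. The stems ending in -f (hutamwif → vehutamwif, vopuf → vevopuf, zisuf → vezisuf) add the prefix ve-.
The other pattern: stems ending in -d or -z add -ar.
So galof → vegalof.

vegalof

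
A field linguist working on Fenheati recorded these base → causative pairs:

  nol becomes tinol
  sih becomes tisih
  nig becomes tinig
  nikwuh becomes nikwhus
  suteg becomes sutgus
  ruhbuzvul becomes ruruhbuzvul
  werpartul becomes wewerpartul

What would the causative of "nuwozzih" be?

sih and nikwuh both end in -h yet inflect differently (tisih, nikwhus), so the final letter is not what conditions the rule; the number of vowels is.
"nuwozzih" has 3 vowels. The stems with 3 vowels (ruhbuzvul → ruruhbuzvul, werpartul → wewerpartul) repeat the first consonant+vowel as a prefix.
So nuwozzih → nunuwozzih.

nunuwozzih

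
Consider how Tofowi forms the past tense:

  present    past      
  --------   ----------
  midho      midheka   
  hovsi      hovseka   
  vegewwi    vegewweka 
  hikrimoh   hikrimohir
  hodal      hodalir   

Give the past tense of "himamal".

himamalir

midho and hikrimoh both have last vowel 'o' yet inflect differently (midheka, hikrimohir), so the last vowel is not what conditions the rule; whether the stem ends in a vowel or a consonant is.
"himamal" ends in a consonant. The stems ending in a consonant (hikrimoh → hikrimohir, hodal → hodalir) add -ir.
The other pattern: stems ending in a vowel drop the final letter and add -eka.
So himamal → himamalir.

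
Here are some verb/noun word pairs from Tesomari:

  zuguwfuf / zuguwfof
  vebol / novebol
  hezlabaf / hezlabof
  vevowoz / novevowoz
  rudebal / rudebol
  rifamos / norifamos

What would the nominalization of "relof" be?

norelof

vebol and rudebal both end in -l yet inflect differently (novebol, rudebol), so the final letter is not what conditions the rule; the last vowel is.
"relof" has last vowel 'o'. The stems whose last vowel is 'o' (vebol → novebol, vevowoz → novevowoz, rifamos → norifamos) add the prefix no-.
So relof → norelof.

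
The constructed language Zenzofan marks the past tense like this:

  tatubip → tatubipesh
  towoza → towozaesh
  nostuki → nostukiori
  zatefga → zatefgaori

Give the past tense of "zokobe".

zokobeori

towoza and zatefga both end in -a yet inflect differently (towozaesh, zatefgaori), so the final letter is not what conditions the rule; the first letter is.
"zokobe" begins with z-. The one such stem in the data (zatefga → zatefgaori) adds -ori, so the same rule applies.
So zokobe → zokobeori.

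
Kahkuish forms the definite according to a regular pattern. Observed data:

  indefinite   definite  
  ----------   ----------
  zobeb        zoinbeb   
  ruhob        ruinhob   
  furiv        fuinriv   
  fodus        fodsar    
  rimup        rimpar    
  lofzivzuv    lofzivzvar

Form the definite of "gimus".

gimsar

lofzivzuv and furiv both end in -v yet inflect differently (lofzivzvar, fuinriv), so the final letter is not what conditions the rule; the last vowel is.
"gimus" has last vowel 'u'. The stems whose last vowel is 'u' (fodus → fodsar, lofzivzuv → lofzivzvar, rimup → rimpar) delete the last vowel and add -ar.
The other pattern: stems whose last vowel is 'e', 'i' or 'o' insert -in- after the first vowel.
So gimus → gimsar.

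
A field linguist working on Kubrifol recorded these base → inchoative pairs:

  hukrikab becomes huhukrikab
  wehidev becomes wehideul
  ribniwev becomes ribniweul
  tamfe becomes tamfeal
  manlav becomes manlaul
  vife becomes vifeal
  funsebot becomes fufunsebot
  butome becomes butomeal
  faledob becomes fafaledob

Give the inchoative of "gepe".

"gepe" ends in -e. The stems ending in -e (vife → vifeal, tamfe → tamfeal, butome → butomeal) add -al.
So gepe → gepeal.

gepeal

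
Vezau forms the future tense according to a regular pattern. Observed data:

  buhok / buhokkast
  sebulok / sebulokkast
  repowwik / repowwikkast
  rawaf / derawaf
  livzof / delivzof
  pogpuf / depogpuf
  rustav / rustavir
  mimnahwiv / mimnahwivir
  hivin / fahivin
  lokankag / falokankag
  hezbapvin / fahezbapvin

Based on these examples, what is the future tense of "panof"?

depanof

buhok and livzof both have last vowel 'o' yet inflect differently (buhokkast, delivzof), so the last vowel is not what conditions the rule; the final letter is.
"panof" ends in -f. The stems ending in -f (rawaf → derawaf, livzof → delivzof, pogpuf → depogpuf) add the prefix de-.
The other patterns: stems ending in -k double the final consonant and add -ast; stems ending in -v add -ir; stems ending in -g or -n add the prefix fa-.
So panof → depanof.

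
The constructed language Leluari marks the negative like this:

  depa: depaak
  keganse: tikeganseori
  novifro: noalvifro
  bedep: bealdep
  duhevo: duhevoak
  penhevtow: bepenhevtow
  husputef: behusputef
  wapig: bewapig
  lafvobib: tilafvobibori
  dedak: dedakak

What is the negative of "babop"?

"babop" begins with b-. The one such stem in the data (bedep → bealdep) inserts -al- after the first vowel (as does novifro), so the same rule applies.
So babop → baalbop.

baalbop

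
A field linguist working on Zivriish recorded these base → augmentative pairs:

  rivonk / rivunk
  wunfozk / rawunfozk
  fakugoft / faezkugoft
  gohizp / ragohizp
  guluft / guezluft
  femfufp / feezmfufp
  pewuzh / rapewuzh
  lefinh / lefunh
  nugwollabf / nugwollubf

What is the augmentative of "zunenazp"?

razunenazp

"zunenazp" has second-to-last letter 'z'. The stems whose second-to-last letter is 'z' (wunfozk → rawunfozk, gohizp → ragohizp, pewuzh → rapewuzh) add the prefix ra-.
So zunenazp → razunenazp.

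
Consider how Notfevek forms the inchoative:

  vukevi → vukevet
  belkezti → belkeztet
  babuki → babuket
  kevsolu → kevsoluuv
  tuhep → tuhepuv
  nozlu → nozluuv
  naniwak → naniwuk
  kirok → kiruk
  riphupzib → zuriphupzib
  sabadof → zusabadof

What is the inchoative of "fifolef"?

"fifolef" ends in -f. The one such stem in the data (sabadof → zusabadof) adds the prefix zu-, so the same rule applies.
So fifolef → zufifolef.

zufifolef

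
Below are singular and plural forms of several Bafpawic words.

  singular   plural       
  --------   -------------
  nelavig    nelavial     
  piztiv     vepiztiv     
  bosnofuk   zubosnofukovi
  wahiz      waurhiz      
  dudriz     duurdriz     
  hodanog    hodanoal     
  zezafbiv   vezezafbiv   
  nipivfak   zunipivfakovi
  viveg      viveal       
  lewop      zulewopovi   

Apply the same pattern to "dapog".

dapoal

dudriz and nelavig both have last vowel 'i' yet inflect differently (duurdriz, nelavial), so the last vowel is not what conditions the rule; the final letter is.
"dapog" ends in -g. The stems ending in -g (viveg → viveal, nelavig → nelavial, hodanog → hodanoal) drop the final letter and add -al.
So dapog → dapoal.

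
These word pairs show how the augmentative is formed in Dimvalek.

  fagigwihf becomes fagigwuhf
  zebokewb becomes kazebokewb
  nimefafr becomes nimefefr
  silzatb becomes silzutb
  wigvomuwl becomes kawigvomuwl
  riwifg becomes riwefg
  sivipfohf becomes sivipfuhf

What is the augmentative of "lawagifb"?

zebokewb and silzatb both end in -b yet inflect differently (kazebokewb, silzutb), so the final letter is not what conditions the rule; the second-to-last letter is.
"lawagifb" has second-to-last letter 'f'. The stems whose second-to-last letter is 'f' (riwifg → riwefg, nimefafr → nimefefr) change the last vowel to 'e'.
So lawagifb → lawagefb.

lawagefb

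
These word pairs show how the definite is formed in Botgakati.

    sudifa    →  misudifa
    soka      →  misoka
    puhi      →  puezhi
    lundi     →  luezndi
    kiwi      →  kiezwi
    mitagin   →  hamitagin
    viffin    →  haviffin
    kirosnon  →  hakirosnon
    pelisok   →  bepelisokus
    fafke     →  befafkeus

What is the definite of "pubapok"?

bepubapokus

puhi and mitagin both have last vowel 'i' yet inflect differently (puezhi, hamitagin), so the last vowel is not what conditions the rule; the final letter is.
"pubapok" ends in -k. The one such stem in the data (pelisok → bepelisokus) adds be- … -us around the stem, so the same rule applies.
The other patterns: stems ending in -a add the prefix mi-; stems ending in -i insert -ez- after the first vowel; stems ending in -n add the prefix ha-.
So pubapok → bepubapokus.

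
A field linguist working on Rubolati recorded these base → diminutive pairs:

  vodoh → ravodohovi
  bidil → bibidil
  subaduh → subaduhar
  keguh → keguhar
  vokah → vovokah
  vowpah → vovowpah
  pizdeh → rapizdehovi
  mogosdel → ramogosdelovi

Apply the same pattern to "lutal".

lulutal

"lutal" has last vowel 'a'. The stems whose last vowel is 'a' (vokah → vovokah, vowpah → vovowpah) repeat the first consonant+vowel as a prefix.
The other patterns: stems whose last vowel is 'u' add -ar; stems whose last vowel is 'e' or 'o' add ra- … -ovi around the stem.
So lutal → lulutal.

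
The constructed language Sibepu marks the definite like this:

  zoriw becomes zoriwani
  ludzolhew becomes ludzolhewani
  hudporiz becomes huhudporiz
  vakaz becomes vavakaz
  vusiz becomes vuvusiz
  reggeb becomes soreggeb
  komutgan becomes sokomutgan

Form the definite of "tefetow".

tefetowani

zoriw and hudporiz both have last vowel 'i' yet inflect differently (zoriwani, huhudporiz), so the last vowel is not what conditions the rule; the final letter is.
"tefetow" ends in -w. The stems ending in -w (zoriw → zoriwani, ludzolhew → ludzolhewani) add -ani.
The other patterns: stems ending in -z repeat the first consonant+vowel as a prefix; stems ending in -b or -n add the prefix so-.
So tefetow → tefetowani.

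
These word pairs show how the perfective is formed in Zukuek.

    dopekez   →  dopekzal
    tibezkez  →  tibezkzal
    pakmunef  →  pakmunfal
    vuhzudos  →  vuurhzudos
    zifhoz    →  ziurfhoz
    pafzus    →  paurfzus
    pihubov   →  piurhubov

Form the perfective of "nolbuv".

dopekez and zifhoz both end in -z yet inflect differently (dopekzal, ziurfhoz), so the final letter is not what conditions the rule; the last vowel is.
"nolbuv" has last vowel 'u'. The one such stem in the data (pafzus → paurfzus) inserts -ur- after the first vowel (as do vuhzudos, zifhoz), so the same rule applies.
The other pattern: stems whose last vowel is 'e' delete the last vowel and add -al.
So nolbuv → nourlbuv.

nourlbuv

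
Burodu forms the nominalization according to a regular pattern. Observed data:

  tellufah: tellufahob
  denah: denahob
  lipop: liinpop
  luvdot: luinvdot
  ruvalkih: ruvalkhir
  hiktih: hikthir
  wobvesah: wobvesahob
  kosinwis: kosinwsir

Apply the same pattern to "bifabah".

wobvesah and ruvalkih both end in -h yet inflect differently (wobvesahob, ruvalkhir), so the final letter is not what conditions the rule; the last vowel is.
"bifabah" has last vowel 'a'. The stems whose last vowel is 'a' (wobvesah → wobvesahob, tellufah → tellufahob, denah → denahob) add -ob.
So bifabah → bifabahob.

bifabahob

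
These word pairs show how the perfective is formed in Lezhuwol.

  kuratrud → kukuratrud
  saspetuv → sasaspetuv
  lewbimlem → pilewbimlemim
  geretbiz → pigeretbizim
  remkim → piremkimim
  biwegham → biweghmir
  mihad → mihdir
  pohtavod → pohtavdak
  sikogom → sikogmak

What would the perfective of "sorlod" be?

sorldak

"sorlod" has last vowel 'o'. The stems whose last vowel is 'o' (pohtavod → pohtavdak, sikogom → sikogmak) delete the last vowel and add -ak.
The other patterns: stems whose last vowel is 'u' repeat the first consonant+vowel as a prefix; stems whose last vowel is 'e' or 'i' add pi- … -im around the stem; stems whose last vowel is 'a' delete the last vowel and add -ir.
So sorlod → sorldak.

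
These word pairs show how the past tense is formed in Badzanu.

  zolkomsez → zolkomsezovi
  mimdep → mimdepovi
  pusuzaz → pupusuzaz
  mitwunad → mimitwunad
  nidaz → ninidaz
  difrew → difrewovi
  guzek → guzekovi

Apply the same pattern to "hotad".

zolkomsez and pusuzaz both end in -z yet inflect differently (zolkomsezovi, pupusuzaz), so the final letter is not what conditions the rule; the last vowel is.
"hotad" has last vowel 'a'. The stems whose last vowel is 'a' (pusuzaz → pupusuzaz, mitwunad → mimitwunad, nidaz → ninidaz) repeat the first consonant+vowel as a prefix.
So hotad → hohotad.

hohotad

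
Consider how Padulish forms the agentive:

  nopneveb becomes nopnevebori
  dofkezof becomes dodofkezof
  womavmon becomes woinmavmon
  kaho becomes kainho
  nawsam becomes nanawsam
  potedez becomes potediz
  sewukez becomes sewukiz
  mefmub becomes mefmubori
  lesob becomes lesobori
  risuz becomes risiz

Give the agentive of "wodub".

"wodub" ends in -b. The stems ending in -b (nopneveb → nopnevebori, lesob → lesobori, mefmub → mefmubori) add -ori.
So wodub → wodubori.

wodubori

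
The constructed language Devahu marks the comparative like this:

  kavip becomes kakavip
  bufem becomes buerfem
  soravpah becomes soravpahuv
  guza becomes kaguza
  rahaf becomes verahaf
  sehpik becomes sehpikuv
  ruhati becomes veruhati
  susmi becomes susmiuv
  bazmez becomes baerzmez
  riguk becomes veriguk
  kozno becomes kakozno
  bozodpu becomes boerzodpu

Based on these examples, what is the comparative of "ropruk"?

veropruk

susmi and ruhati both end in -i yet inflect differently (susmiuv, veruhati), so the final letter is not what conditions the rule; the first letter is.
"ropruk" begins with r-. The stems beginning with r- (ruhati → veruhati, riguk → veriguk, rahaf → verahaf) add the prefix ve-.
The other patterns: stems beginning with s- add -uv; stems beginning with b- insert -er- after the first vowel; stems beginning with g- or k- add the prefix ka-.
So ropruk → veropruk.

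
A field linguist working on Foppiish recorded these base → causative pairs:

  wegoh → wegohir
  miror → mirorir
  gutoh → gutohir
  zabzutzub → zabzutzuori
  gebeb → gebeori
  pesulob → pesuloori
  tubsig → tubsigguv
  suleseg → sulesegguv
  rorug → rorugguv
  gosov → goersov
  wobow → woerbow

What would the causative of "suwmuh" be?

"suwmuh" ends in -h. The stems ending in -h (wegoh → wegohir, gutoh → gutohir) add -ir.
The other patterns: stems ending in -b drop the final letter and add -ori; stems ending in -g double the final consonant and add -uv; stems ending in -v or -w insert -er- after the first vowel.
So suwmuh → suwmuhir.

suwmuhir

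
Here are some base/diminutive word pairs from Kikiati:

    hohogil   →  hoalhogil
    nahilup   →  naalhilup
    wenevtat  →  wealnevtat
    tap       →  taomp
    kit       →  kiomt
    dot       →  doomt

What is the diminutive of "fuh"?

fuomh

nahilup and tap both end in -p yet inflect differently (naalhilup, taomp), so the final letter is not what conditions the rule; the number of vowels is.
"fuh" has 1 vowel. The stems with 1 vowel (tap → taomp, kit → kiomt, dot → doomt) insert -om- after the first vowel.
The other pattern: stems with 3 vowels insert -al- after the first vowel.
So fuh → fuomh.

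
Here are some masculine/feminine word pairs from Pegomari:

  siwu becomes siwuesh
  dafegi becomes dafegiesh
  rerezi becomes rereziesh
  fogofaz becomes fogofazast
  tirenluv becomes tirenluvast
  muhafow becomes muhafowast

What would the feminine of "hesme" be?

hesmeesh

"hesme" ends in a vowel. The stems ending in a vowel (siwu → siwuesh, dafegi → dafegiesh, rerezi → rereziesh) add -esh.
So hesme → hesmeesh.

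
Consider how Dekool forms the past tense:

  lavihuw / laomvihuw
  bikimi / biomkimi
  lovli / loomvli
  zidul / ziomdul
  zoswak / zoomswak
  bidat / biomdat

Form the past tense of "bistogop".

biomstogop

Every pair shown (lavihuw → laomvihuw, bikimi → biomkimi, lovli → loomvli, …) follows the same rule: insert -om- after the first vowel.
So bistogop → biomstogop.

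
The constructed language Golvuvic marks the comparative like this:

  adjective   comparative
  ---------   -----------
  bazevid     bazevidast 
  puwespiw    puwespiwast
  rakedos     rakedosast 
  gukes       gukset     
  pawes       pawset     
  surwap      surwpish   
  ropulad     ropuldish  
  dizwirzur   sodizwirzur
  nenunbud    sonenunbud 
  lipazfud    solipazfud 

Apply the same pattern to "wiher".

rakedos and gukes both end in -s yet inflect differently (rakedosast, gukset), so the final letter is not what conditions the rule; the last vowel is.
"wiher" has last vowel 'e'. The stems whose last vowel is 'e' (gukes → gukset, pawes → pawset) delete the last vowel and add -et.
So wiher → wihret.

wihret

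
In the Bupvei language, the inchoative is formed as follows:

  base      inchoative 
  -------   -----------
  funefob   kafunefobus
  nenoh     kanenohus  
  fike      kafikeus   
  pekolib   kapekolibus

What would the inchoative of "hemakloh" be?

Every pair shown (funefob → kafunefobus, nenoh → kanenohus, fike → kafikeus, …) follows the same rule: add ka- … -us around the stem.
So hemakloh → kahemaklohus.

kahemaklohus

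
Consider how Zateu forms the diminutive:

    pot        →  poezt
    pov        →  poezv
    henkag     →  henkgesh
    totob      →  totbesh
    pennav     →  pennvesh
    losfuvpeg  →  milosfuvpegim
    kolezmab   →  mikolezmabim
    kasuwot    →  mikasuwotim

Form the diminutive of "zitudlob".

mizitudlobim

"zitudlob" has 3 vowels. The stems with 3 vowels (losfuvpeg → milosfuvpegim, kolezmab → mikolezmabim, kasuwot → mikasuwotim) add mi- … -im around the stem.
The other patterns: stems with 1 vowel insert -ez- after the first vowel; stems with 2 vowels delete the last vowel and add -esh.
So zitudlob → mizitudlobim.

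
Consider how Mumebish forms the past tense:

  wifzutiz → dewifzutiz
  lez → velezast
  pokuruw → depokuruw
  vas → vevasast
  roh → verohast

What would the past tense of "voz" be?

lez and wifzutiz both end in -z yet inflect differently (velezast, dewifzutiz), so the final letter is not what conditions the rule; the number of vowels is.
"voz" has 1 vowel. The stems with 1 vowel (vas → vevasast, lez → velezast, roh → verohast) add ve- … -ast around the stem.
So voz → vevozast.

vevozast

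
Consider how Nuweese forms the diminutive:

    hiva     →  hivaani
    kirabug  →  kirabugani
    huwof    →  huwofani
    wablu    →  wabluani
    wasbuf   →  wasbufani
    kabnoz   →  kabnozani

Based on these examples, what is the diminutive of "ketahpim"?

ketahpimani

Every pair shown (hiva → hivaani, kirabug → kirabugani, huwof → huwofani, …) follows the same rule: add -ani.
So ketahpim → ketahpimani.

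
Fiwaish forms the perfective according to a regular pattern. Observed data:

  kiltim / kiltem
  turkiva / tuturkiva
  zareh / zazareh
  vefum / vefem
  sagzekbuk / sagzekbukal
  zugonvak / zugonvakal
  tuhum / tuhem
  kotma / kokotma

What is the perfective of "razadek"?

"razadek" ends in -k. The stems ending in -k (zugonvak → zugonvakal, sagzekbuk → sagzekbukal) add -al.
So razadek → razadekal.

razadekal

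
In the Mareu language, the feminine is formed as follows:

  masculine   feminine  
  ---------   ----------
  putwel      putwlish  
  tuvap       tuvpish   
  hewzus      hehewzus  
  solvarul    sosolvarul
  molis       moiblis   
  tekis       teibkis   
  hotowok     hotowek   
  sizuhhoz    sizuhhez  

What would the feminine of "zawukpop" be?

zawukpep

putwel and solvarul both end in -l yet inflect differently (putwlish, sosolvarul), so the final letter is not what conditions the rule; the last vowel is.
"zawukpop" has last vowel 'o'. The stems whose last vowel is 'o' (hotowok → hotowek, sizuhhoz → sizuhhez) change the last vowel to 'e'.
So zawukpop → zawukpep.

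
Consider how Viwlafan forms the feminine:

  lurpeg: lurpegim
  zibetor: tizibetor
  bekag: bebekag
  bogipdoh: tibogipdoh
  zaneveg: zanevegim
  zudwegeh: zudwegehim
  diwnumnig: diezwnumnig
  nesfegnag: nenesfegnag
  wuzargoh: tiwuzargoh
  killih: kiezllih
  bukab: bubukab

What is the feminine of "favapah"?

bekag and diwnumnig both end in -g yet inflect differently (bebekag, diezwnumnig), so the final letter is not what conditions the rule; the last vowel is.
"favapah" has last vowel 'a'. The stems whose last vowel is 'a' (bekag → bebekag, nesfegnag → nenesfegnag, bukab → bubukab) repeat the first consonant+vowel as a prefix.
The other patterns: stems whose last vowel is 'i' insert -ez- after the first vowel; stems whose last vowel is 'e' add -im; stems whose last vowel is 'o' add the prefix ti-.
So favapah → fafavapah.

fafavapah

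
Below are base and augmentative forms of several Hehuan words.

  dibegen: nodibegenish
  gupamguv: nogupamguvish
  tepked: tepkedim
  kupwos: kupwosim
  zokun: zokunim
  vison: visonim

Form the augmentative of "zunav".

zunavim

"zunav" has 2 vowels. The stems with 2 vowels (kupwos → kupwosim, zokun → zokunim, vison → visonim) add -im.
So zunav → zunavim.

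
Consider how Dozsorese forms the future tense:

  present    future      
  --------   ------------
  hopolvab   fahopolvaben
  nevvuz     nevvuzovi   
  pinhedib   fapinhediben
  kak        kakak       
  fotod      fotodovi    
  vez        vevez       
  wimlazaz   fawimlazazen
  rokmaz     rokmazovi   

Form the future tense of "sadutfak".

fasadutfaken

"sadutfak" has 3 vowels. The stems with 3 vowels (wimlazaz → fawimlazazen, pinhedib → fapinhediben, hopolvab → fahopolvaben) add fa- … -en around the stem.
So sadutfak → fasadutfaken.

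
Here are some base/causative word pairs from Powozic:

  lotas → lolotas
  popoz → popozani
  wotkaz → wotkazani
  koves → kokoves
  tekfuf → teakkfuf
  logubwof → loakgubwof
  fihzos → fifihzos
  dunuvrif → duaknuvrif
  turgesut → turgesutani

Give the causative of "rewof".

reakwof

"rewof" ends in -f. The stems ending in -f (tekfuf → teakkfuf, dunuvrif → duaknuvrif, logubwof → loakgubwof) insert -ak- after the first vowel.
So rewof → reakwof.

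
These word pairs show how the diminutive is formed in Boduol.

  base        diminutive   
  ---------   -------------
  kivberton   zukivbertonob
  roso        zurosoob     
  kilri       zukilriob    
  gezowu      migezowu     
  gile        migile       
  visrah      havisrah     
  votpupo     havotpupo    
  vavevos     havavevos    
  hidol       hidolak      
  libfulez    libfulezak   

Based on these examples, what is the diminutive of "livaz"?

livazak

roso and votpupo both end in -o yet inflect differently (zurosoob, havotpupo), so the final letter is not what conditions the rule; the first letter is.
"livaz" begins with l-. The one such stem in the data (libfulez → libfulezak) adds -ak, so the same rule applies.
The other patterns: stems beginning with k- or r- add zu- … -ob around the stem; stems beginning with g- add the prefix mi-; stems beginning with v- add the prefix ha-.
So livaz → livazak.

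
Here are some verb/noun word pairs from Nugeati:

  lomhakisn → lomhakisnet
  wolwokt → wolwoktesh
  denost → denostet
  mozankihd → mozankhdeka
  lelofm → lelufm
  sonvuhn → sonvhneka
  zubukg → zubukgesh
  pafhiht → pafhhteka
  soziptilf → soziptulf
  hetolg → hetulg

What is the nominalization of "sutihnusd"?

sutihnusdet

pafhiht and denost both end in -t yet inflect differently (pafhhteka, denostet), so the final letter is not what conditions the rule; the second-to-last letter is.
"sutihnusd" has second-to-last letter 's'. The stems whose second-to-last letter is 's' (denost → denostet, lomhakisn → lomhakisnet) add -et.
The other patterns: stems whose second-to-last letter is 'h' delete the last vowel and add -eka; stems whose second-to-last letter is 'k' add -esh; stems whose second-to-last letter is 'f' or 'l' change the last vowel to 'u'.
So sutihnusd → sutihnusdet.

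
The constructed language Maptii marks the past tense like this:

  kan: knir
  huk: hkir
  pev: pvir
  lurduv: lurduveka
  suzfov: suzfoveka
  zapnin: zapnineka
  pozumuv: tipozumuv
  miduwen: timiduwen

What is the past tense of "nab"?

nbir

pev and lurduv both end in -v yet inflect differently (pvir, lurduveka), so the final letter is not what conditions the rule; the number of vowels is.
"nab" has 1 vowel. The stems with 1 vowel (kan → knir, huk → hkir, pev → pvir) delete the last vowel and add -ir.
The other patterns: stems with 2 vowels add -eka; stems with 3 vowels add the prefix ti-.
So nab → nbir.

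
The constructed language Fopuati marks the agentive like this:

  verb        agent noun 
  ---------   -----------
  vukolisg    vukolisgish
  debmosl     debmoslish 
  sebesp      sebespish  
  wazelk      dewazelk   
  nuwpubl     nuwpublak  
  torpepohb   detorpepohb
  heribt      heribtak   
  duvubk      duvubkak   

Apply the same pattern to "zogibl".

debmosl and nuwpubl both end in -l yet inflect differently (debmoslish, nuwpublak), so the final letter is not what conditions the rule; the second-to-last letter is.
"zogibl" has second-to-last letter 'b'. The stems whose second-to-last letter is 'b' (heribt → heribtak, duvubk → duvubkak, nuwpubl → nuwpublak) add -ak.
The other patterns: stems whose second-to-last letter is 's' add -ish; stems whose second-to-last letter is 'h' or 'l' add the prefix de-.
So zogibl → zogiblak.

zogiblak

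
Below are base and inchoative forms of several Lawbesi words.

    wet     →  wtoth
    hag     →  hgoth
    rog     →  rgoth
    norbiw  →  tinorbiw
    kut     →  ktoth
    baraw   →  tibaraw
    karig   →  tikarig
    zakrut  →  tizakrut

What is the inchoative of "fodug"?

karig and rog both end in -g yet inflect differently (tikarig, rgoth), so the final letter is not what conditions the rule; the number of vowels is.
"fodug" has 2 vowels. The stems with 2 vowels (norbiw → tinorbiw, karig → tikarig, baraw → tibaraw) add the prefix ti-.
The other pattern: stems with 1 vowel delete the last vowel and add -oth.
So fodug → tifodug.

tifodug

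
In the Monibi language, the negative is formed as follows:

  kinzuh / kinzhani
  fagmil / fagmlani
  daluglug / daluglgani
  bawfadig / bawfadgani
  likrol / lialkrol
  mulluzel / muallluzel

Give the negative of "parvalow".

fagmil and likrol both end in -l yet inflect differently (fagmlani, lialkrol), so the final letter is not what conditions the rule; the last vowel is.
"parvalow" has last vowel 'o'. The one such stem in the data (likrol → lialkrol) inserts -al- after the first vowel (as does mulluzel), so the same rule applies.
So parvalow → paalrvalow.

paalrvalow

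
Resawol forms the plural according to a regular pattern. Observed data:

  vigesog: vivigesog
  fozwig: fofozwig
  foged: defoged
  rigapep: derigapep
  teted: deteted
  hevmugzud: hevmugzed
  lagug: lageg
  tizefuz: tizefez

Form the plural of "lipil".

lilipil

"lipil" has last vowel 'i'. The one such stem in the data (fozwig → fofozwig) repeats the first consonant+vowel as a prefix (as does vigesog), so the same rule applies.
So lipil → lilipil.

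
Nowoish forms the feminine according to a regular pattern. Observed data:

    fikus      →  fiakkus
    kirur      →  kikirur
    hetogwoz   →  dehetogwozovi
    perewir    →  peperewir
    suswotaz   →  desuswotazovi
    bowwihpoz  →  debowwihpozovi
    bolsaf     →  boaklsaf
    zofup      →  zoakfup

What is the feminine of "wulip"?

wuaklip

kirur and zofup both have last vowel 'u' yet inflect differently (kikirur, zoakfup), so the last vowel is not what conditions the rule; the final letter is.
"wulip" ends in -p. The one such stem in the data (zofup → zoakfup) inserts -ak- after the first vowel (as do bolsaf, fikus), so the same rule applies.
The other patterns: stems ending in -r repeat the first consonant+vowel as a prefix; stems ending in -z add de- … -ovi around the stem.
So wulip → wuaklip.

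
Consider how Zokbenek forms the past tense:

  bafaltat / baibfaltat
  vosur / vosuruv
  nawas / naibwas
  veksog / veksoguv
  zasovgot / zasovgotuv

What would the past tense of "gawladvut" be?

gawladvutuv

bafaltat and zasovgot both end in -t yet inflect differently (baibfaltat, zasovgotuv), so the final letter is not what conditions the rule; the last vowel is.
"gawladvut" has last vowel 'u'. The one such stem in the data (vosur → vosuruv) adds -uv, so the same rule applies.
So gawladvut → gawladvutuv.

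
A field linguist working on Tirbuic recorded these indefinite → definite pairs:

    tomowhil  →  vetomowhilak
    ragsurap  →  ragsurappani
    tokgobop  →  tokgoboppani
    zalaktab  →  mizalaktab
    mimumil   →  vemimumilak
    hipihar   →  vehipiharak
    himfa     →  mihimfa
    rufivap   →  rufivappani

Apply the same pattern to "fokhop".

ragsurap and hipihar both have last vowel 'a' yet inflect differently (ragsurappani, vehipiharak), so the last vowel is not what conditions the rule; the final letter is.
"fokhop" ends in -p. The stems ending in -p (ragsurap → ragsurappani, rufivap → rufivappani, tokgobop → tokgoboppani) double the final consonant and add -ani.
The other patterns: stems ending in -l or -r add ve- … -ak around the stem; stems ending in -a or -b add the prefix mi-.
So fokhop → fokhoppani.

fokhoppani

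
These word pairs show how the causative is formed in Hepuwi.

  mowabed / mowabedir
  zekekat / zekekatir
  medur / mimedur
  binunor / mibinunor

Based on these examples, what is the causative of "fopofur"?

mifopofur

medur and mowabed both begin with m- yet inflect differently (mimedur, mowabedir), so the first letter is not what conditions the rule; the final letter is.
"fopofur" ends in -r. The stems ending in -r (medur → mimedur, binunor → mibinunor) add the prefix mi-.
The other pattern: stems ending in -d or -t add -ir.
So fopofur → mifopofur.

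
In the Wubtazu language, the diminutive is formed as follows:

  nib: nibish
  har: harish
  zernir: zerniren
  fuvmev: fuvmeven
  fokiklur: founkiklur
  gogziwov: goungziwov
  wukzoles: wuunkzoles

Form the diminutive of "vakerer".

har and zernir both end in -r yet inflect differently (harish, zerniren), so the final letter is not what conditions the rule; the number of vowels is.
"vakerer" has 3 vowels. The stems with 3 vowels (fokiklur → founkiklur, gogziwov → goungziwov, wukzoles → wuunkzoles) insert -un- after the first vowel.
So vakerer → vaunkerer.

vaunkerer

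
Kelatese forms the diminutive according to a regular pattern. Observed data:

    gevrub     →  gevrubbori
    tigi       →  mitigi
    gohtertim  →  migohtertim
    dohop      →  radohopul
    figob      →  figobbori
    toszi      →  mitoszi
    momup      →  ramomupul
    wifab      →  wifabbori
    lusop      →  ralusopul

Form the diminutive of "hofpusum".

mihofpusum

"hofpusum" ends in -m. The one such stem in the data (gohtertim → migohtertim) adds the prefix mi-, so the same rule applies.
The other patterns: stems ending in -p add ra- … -ul around the stem; stems ending in -b double the final consonant and add -ori.
So hofpusum → mihofpusum.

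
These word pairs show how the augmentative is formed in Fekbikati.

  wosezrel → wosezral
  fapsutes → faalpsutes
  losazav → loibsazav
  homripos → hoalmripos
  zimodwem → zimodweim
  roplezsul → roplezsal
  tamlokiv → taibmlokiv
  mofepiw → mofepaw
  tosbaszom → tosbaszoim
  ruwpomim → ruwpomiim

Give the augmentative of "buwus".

"buwus" ends in -s. The stems ending in -s (homripos → hoalmripos, fapsutes → faalpsutes) insert -al- after the first vowel.
So buwus → bualwus.

bualwus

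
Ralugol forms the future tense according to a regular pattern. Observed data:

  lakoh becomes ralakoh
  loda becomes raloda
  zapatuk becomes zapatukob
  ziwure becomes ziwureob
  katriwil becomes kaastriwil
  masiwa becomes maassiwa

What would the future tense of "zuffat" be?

loda and masiwa both end in -a yet inflect differently (raloda, maassiwa), so the final letter is not what conditions the rule; the first letter is.
"zuffat" begins with z-. The stems beginning with z- (zapatuk → zapatukob, ziwure → ziwureob) add -ob.
The other patterns: stems beginning with l- add the prefix ra-; stems beginning with k- or m- insert -as- after the first vowel.
So zuffat → zuffatob.

zuffatob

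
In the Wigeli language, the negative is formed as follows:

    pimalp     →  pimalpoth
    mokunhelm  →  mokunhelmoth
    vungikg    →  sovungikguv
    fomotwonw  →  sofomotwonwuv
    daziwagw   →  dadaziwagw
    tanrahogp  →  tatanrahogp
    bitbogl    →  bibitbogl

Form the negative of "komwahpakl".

sokomwahpakluv

"komwahpakl" has second-to-last letter 'k'. The one such stem in the data (vungikg → sovungikguv) adds so- … -uv around the stem, so the same rule applies.
So komwahpakl → sokomwahpakluv.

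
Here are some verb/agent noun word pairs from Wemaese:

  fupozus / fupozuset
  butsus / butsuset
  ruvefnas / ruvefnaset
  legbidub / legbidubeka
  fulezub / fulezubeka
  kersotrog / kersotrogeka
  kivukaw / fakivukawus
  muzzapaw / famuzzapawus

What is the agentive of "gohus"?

fupozus and legbidub both have last vowel 'u' yet inflect differently (fupozuset, legbidubeka), so the last vowel is not what conditions the rule; the final letter is.
"gohus" ends in -s. The stems ending in -s (fupozus → fupozuset, butsus → butsuset, ruvefnas → ruvefnaset) add -et.
The other patterns: stems ending in -b or -g add -eka; stems ending in -w add fa- … -us around the stem.
So gohus → gohuset.

gohuset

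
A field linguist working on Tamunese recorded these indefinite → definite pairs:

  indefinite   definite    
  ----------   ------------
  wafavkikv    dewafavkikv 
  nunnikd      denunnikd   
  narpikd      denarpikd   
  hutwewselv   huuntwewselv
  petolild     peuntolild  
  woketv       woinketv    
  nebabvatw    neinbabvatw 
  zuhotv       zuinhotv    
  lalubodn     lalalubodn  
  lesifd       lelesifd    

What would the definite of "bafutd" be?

bainfutd

"bafutd" has second-to-last letter 't'. The stems whose second-to-last letter is 't' (woketv → woinketv, nebabvatw → neinbabvatw, zuhotv → zuinhotv) insert -in- after the first vowel.
The other patterns: stems whose second-to-last letter is 'k' add the prefix de-; stems whose second-to-last letter is 'l' insert -un- after the first vowel; stems whose second-to-last letter is 'd' or 'f' repeat the first consonant+vowel as a prefix.
So bafutd → bainfutd.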